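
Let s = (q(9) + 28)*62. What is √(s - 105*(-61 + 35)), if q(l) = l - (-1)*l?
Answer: √5582 ≈ 74.713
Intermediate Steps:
q(l) = 2*l (q(l) = l + l = 2*l)
s = 2852 (s = (2*9 + 28)*62 = (18 + 28)*62 = 46*62 = 2852)
√(s - 105*(-61 + 35)) = √(2852 - 105*(-61 + 35)) = √(2852 - 105*(-26)) = √(2852 + 2730) = √5582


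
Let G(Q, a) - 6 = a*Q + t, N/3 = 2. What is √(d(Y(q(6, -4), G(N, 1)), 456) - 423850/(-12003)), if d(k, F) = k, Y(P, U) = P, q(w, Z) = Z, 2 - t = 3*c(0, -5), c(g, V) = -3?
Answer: √4511183514/12003 ≈ 5.5957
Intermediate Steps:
t = 11 (t = 2 - 3*(-3) = 2 - 1*(-9) = 2 + 9 = 11)
N = 6 (N = 3*2 = 6)
G(Q, a) = 17 + Q*a (G(Q, a) = 6 + (a*Q + 11) = 6 + (Q*a + 11) = 6 + (11 + Q*a) = 17 + Q*a)
√(d(Y(q(6, -4), G(N, 1)), 456) - 423850/(-12003)) = √(-4 - 423850/(-12003)) = √(-4 - 423850*(-1/12003)) = √(-4 + 423850/12003) = √(375838/12003) = √4511183514/12003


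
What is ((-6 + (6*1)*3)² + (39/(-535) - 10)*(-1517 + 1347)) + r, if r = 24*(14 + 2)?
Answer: 239722/107 ≈ 2240.4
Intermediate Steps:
r = 384 (r = 24*16 = 384)
((-6 + (6*1)*3)² + (39/(-535) - 10)*(-1517 + 1347)) + r = ((-6 + (6*1)*3)² + (39/(-535) - 10)*(-1517 + 1347)) + 384 = ((-6 + 6*3)² + (39*(-1/535) - 10)*(-170)) + 384 = ((-6 + 18)² + (-39/535 - 10)*(-170)) + 384 = (12² - 5389/535*(-170)) + 384 = (144 + 183226/107) + 384 = 198634/107 + 384 = 239722/107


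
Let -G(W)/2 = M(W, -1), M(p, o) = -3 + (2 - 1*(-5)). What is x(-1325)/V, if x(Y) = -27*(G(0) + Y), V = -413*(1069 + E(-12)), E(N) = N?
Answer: -35991/436541 ≈ -0.082446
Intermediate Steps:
M(p, o) = 4 (M(p, o) = -3 + (2 + 5) = -3 + 7 = 4)
V = -436541 (V = -413*(1069 - 12) = -413*1057 = -436541)
G(W) = -8 (G(W) = -2*4 = -8)
x(Y) = 216 - 27*Y (x(Y) = -27*(-8 + Y) = 216 - 27*Y)
x(-1325)/V = (216 - 27*(-1325))/(-436541) = (216 + 35775)*(-1/436541) = 35991*(-1/436541) = -35991/436541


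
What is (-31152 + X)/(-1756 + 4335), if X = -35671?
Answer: -66823/2579 ≈ -25.910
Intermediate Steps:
(-31152 + X)/(-1756 + 4335) = (-31152 - 35671)/(-1756 + 4335) = -66823/2579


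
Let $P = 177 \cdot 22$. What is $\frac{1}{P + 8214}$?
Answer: $\frac{1}{12108} \approx 8.259 \cdot 10^{-5}$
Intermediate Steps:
$P = 3894$
$\frac{1}{P + 8214} = \frac{1}{3894 + 8214} = \frac{1}{12108}$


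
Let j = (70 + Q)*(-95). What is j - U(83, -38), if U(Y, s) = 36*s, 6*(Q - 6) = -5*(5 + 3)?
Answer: -15656/3 ≈ -5218.7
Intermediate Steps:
Q = -2/3 (Q = 6 + (-5*(5 + 3))/6 = 6 + (-5*8)/6 = 6 + (1/6)*(-40) = 6 - 20/3 = -2/3 ≈ -0.66667)
j = -19760/3 (j = (70 - 2/3)*(-95) = (208/3)*(-95) = -19760/3 ≈ -6586.7)
j - U(83, -38) = -19760/3 - 36*(-38) = -19760/3 - 1*(-1368) = -19760/3 + 1368 = -15656/3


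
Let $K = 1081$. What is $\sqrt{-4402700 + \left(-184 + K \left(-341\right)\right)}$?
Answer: $i \sqrt{4771505} \approx 2184.4 i$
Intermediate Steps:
$\sqrt{-4402700 + \left(-184 + K \left(-341\right)\right)} = \sqrt{-4402700 + \left(-184 + 1081 \left(-341\right)\right)} = \sqrt{-4402700 - 368805} = \sqrt{-4771505} = i \sqrt{4771505}$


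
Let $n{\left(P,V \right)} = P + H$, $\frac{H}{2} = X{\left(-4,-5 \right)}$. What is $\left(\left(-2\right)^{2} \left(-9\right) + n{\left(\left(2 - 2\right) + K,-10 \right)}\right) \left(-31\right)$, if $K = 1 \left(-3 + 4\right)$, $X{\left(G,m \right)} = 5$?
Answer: $775$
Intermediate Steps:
$K = 1$ ($K = 1 \cdot 1 = 1$)
$H = 10$ ($H = 2 \cdot 5 = 10$)
$n{\left(P,V \right)} = 10 + P$ ($n{\left(P,V \right)} = P + 10 = 10 + P$)
$\left(\left(-2\right)^{2} \left(-9\right) + n{\left(\left(2 - 2\right) + K,-10 \right)}\right) \left(-31\right) = \left(\left(-2\right)^{2} \left(-9\right) + \left(10 + \left(\left(2 - 2\right) + 1\right)\right)\right) \left(-31\right) = \left(4 \left(-9\right) + \left(10 + \left(0 + 1\right)\right)\right) \left(-31\right) = \left(-36 + \left(10 + 1\right)\right) \left(-31\right) = \left(-36 + 11\right) \left(-31\right) = \left(-25\right) \left(-31\right) = 775$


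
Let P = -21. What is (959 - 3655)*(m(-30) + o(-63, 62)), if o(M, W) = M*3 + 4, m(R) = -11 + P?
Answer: 585032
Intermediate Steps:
m(R) = -32 (m(R) = -11 - 21 = -32)
o(M, W) = 4 + 3*M (o(M, W) = 3*M + 4 = 4 + 3*M)
(959 - 3655)*(m(-30) + o(-63, 62)) = (959 - 3655)*(-32 + (4 + 3*(-63))) = -2696*(-32 + (4 - 189)) = -2696*(-32 - 185) = -2696*(-217) = 585032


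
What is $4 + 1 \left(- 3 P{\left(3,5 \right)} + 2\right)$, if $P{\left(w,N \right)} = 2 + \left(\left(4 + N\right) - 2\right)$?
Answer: $-21$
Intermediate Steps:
$P{\left(w,N \right)} = 4 + N$ ($P{\left(w,N \right)} = 2 + \left(2 + N\right) = 4 + N$)
$4 + 1 \left(- 3 P{\left(3,5 \right)} + 2\right) = 4 + 1 \left(- 3 \left(4 + 5\right) + 2\right) = 4 + 1 \left(\left(-3\right) 9 + 2\right) = 4 + 1 \left(-27 + 2\right) = 4 + 1 \left(-25\right) = 4 - 25 = -21$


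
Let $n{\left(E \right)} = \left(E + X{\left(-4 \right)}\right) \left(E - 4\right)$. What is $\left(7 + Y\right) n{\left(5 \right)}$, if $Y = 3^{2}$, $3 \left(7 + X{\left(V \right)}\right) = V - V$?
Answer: $-32$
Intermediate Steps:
$X{\left(V \right)} = -7$ ($X{\left(V \right)} = -7 + \frac{V - V}{3} = -7 + \frac{1}{3} \cdot 0 = -7 + 0 = -7$)
$n{\left(E \right)} = \left(-7 + E\right) \left(-4 + E\right)$ ($n{\left(E \right)} = \left(E - 7\right) \left(E - 4\right) = \left(-7 + E\right) \left(-4 + E\right)$)
$Y = 9$
$\left(7 + Y\right) n{\left(5 \right)} = \left(7 + 9\right) \left(28 + 5^{2} - 55\right) = 16 \left(28 + 25 - 55\right) = 16 \left(-2\right) = -32$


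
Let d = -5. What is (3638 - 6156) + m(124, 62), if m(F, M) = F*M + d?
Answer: 5165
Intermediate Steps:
m(F, M) = -5 + F*M (m(F, M) = F*M - 5 = -5 + F*M)
(3638 - 6156) + m(124, 62) = (3638 - 6156) + (-5 + 124*62) = -2518 + (-5 + 7688) = -2518 + 7683 = 5165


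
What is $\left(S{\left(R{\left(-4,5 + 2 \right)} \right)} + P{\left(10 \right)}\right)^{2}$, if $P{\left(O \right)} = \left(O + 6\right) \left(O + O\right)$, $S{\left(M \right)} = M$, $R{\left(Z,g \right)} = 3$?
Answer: $104329$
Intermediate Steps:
$P{\left(O \right)} = 2 O \left(6 + O\right)$ ($P{\left(O \right)} = \left(6 + O\right) 2 O = 2 O \left(6 + O\right)$)
$\left(S{\left(R{\left(-4,5 + 2 \right)} \right)} + P{\left(10 \right)}\right)^{2} = \left(3 + 2 \cdot 10 \left(6 + 10\right)\right)^{2} = \left(3 + 2 \cdot 10 \cdot 16\right)^{2} = \left(3 + 320\right)^{2} = 323^{2} = 104329$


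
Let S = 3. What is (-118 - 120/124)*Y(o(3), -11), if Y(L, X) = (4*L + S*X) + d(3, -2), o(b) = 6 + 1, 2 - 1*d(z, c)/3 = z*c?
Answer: -70072/31 ≈ -2260.4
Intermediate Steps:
d(z, c) = 6 - 3*c*z (d(z, c) = 6 - 3*z*c = 6 - 3*c*z)
o(b) = 7
Y(L, X) = 24 + 3*X + 4*L (Y(L, X) = (4*L + 3*X) + (6 - 3*(-2)*3) = (3*X + 4*L) + (6 + 18) = (3*X + 4*L) + 24 = 24 + 3*X + 4*L)
(-118 - 120/124)*Y(o(3), -11) = (-118 - 120/124)*(24 + 3*(-11) + 4*7) = (-118 - 120*1/124)*(24 - 33 + 28) = (-118 - 30/31)*19 = -3688/31*19 = -70072/31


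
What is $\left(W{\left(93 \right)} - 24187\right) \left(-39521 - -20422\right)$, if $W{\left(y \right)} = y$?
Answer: $460171306$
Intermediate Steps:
$\left(W{\left(93 \right)} - 24187\right) \left(-39521 - -20422\right) = \left(93 - 24187\right) \left(-39521 - -20422\right) = - 24094 \left(-39521 + \left(-2095 + 22517\right)\right) = - 24094 \left(-39521 + 20422\right) = \left(-24094\right) \left(-19099\right) = 460171306$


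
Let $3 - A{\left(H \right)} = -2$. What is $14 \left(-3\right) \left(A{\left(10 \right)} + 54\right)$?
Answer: $-2478$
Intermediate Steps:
$A{\left(H \right)} = 5$ ($A{\left(H \right)} = 3 - -2 = 3 + 2 = 5$)
$14 \left(-3\right) \left(A{\left(10 \right)} + 54\right) = 14 \left(-3\right) \left(5 + 54\right) = \left(-42\right) 59 = -2478$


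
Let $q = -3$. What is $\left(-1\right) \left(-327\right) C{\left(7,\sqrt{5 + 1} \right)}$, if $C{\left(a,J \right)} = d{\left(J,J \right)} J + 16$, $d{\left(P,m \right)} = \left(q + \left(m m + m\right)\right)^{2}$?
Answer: $17004 + 4905 \sqrt{6} \approx 29019.0$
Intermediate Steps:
$d{\left(P,m \right)} = \left(-3 + m + m^{2}\right)^{2}$ ($d{\left(P,m \right)} = \left(-3 + \left(m m + m\right)\right)^{2} = \left(-3 + \left(m^{2} + m\right)\right)^{2} = \left(-3 + \left(m + m^{2}\right)\right)^{2} = \left(-3 + m + m^{2}\right)^{2}$)
$C{\left(a,J \right)} = 16 + J \left(-3 + J + J^{2}\right)^{2}$ ($C{\left(a,J \right)} = \left(-3 + J + J^{2}\right)^{2} J + 16 = J \left(-3 + J + J^{2}\right)^{2} + 16 = 16 + J \left(-3 + J + J^{2}\right)^{2}$)
$\left(-1\right) \left(-327\right) C{\left(7,\sqrt{5 + 1} \right)} = \left(-1\right) \left(-327\right) \left(16 + \sqrt{5 + 1} \left(-3 + \sqrt{5 + 1} + \left(\sqrt{5 + 1}\right)^{2}\right)^{2}\right) = 327 \left(16 + \sqrt{6} \left(-3 + \sqrt{6} + \left(\sqrt{6}\right)^{2}\right)^{2}\right) = 327 \left(16 + \sqrt{6} \left(-3 + \sqrt{6} + 6\right)^{2}\right) = 327 \left(16 + \sqrt{6} \left(3 + \sqrt{6}\right)^{2}\right) = 5232 + 327 \sqrt{6} \left(3 + \sqrt{6}\right)^{2}$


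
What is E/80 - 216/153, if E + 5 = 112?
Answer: -101/1360 ≈ -0.074265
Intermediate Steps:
E = 107 (E = -5 + 112 = 107)
E/80 - 216/153 = 107/80 - 216/153 = 107*(1/80) - 216*1/153 = 107/80 - 24/17 = -101/1360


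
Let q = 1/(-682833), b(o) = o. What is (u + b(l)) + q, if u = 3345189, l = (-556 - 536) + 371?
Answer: 2283713117843/682833 ≈ 3.3445e+6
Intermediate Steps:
l = -721 (l = -1092 + 371 = -721)
q = -1/682833 ≈ -1.4645e-6
(u + b(l)) + q = (3345189 - 721) - 1/682833 = 3344468 - 1/682833 = 2283713117843/682833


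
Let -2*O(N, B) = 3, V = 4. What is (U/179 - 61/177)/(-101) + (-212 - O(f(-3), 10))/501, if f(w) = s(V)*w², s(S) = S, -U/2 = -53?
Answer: -150561281/356264774 ≈ -0.42261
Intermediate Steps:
U = 106 (U = -2*(-53) = 106)
f(w) = 4*w²
O(N, B) = -3/2 (O(N, B) = -½*3 = -3/2)
(U/179 - 61/177)/(-101) + (-212 - O(f(-3), 10))/501 = (106/179 - 61/177)/(-101) + (-212 - 1*(-3/2))/501 = (106*(1/179) - 61*1/177)*(-1/101) + (-212 + 3/2)*(1/501) = (106/179 - 61/177)*(-1/101) - 421/2*1/501 = (7843/31683)*(-1/101) - 421/1002 = -7843/3199983 - 421/1002 = -150561281/356264774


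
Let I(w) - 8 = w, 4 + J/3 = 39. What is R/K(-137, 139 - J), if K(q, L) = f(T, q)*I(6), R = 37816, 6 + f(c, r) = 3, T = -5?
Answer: -18908/21 ≈ -900.38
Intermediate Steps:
J = 105 (J = -12 + 3*39 = -12 + 117 = 105)
f(c, r) = -3 (f(c, r) = -6 + 3 = -3)
I(w) = 8 + w
K(q, L) = -42 (K(q, L) = -3*(8 + 6) = -3*14 = -42)
R/K(-137, 139 - J) = 37816/(-42) = 37816*(-1/42) = -18908/21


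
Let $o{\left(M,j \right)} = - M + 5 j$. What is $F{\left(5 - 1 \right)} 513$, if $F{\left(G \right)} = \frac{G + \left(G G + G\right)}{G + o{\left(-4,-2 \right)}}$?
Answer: $-6156$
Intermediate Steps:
$F{\left(G \right)} = \frac{G^{2} + 2 G}{-6 + G}$ ($F{\left(G \right)} = \frac{G + \left(G G + G\right)}{G + \left(\left(-1\right) \left(-4\right) + 5 \left(-2\right)\right)} = \frac{G + \left(G^{2} + G\right)}{G + \left(4 - 10\right)} = \frac{G + \left(G + G^{2}\right)}{G - 6} = \frac{G^{2} + 2 G}{-6 + G}$)
$F{\left(5 - 1 \right)} 513 = \frac{\left(5 - 1\right) \left(2 + \left(5 - 1\right)\right)}{-6 + \left(5 - 1\right)} 513 = \frac{4 \left(2 + 4\right)}{-6 + 4} \cdot 513 = 4 \frac{1}{-2} \cdot 6 \cdot 513 = 4 \left(- \frac{1}{2}\right) 6 \cdot 513 = \left(-12\right) 513 = -6156$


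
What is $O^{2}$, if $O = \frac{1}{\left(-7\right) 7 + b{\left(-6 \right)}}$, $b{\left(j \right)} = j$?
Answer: $\frac{1}{3025} \approx 0.00033058$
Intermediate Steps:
$O = - \frac{1}{55}$ ($O = \frac{1}{\left(-7\right) 7 - 6} = \frac{1}{-49 - 6} = \frac{1}{-55} = - \frac{1}{55} \approx -0.018182$)
$O^{2} = \left(- \frac{1}{55}\right)^{2} = \frac{1}{3025}$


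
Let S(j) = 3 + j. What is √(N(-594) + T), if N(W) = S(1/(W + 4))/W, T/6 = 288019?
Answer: √5895855076582185/58410 ≈ 1314.6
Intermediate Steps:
T = 1728114 (T = 6*288019 = 1728114)
N(W) = (3 + 1/(4 + W))/W (N(W) = (3 + 1/(W + 4))/W = (3 + 1/(4 + W))/W)
√(N(-594) + T) = √((13 + 3*(-594))/((-594)*(4 - 594)) + 1728114) = √(-1/594*(13 - 1782)/(-590) + 1728114) = √(-1/594*(-1/590)*(-1769) + 1728114) = √(-1769/350460 + 1728114) = √(605634830671/350460) = √5895855076582185/58410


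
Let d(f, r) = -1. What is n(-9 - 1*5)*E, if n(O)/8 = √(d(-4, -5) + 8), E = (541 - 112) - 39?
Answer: 3120*√7 ≈ 8254.8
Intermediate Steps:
E = 390 (E = 429 - 39 = 390)
n(O) = 8*√7 (n(O) = 8*√(-1 + 8) = 8*√7)
n(-9 - 1*5)*E = (8*√7)*390 = 3120*√7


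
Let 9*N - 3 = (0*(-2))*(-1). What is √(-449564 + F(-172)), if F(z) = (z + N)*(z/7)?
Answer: 2*I*√49099386/21 ≈ 667.34*I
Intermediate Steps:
N = ⅓ (N = ⅓ + ((0*(-2))*(-1))/9 = ⅓ + (0*(-1))/9 = ⅓ + (⅑)*0 = ⅓ + 0 = ⅓ ≈ 0.33333)
F(z) = z*(⅓ + z)/7 (F(z) = (z + ⅓)*(z/7) = (⅓ + z)*(z*(⅐)) = (⅓ + z)*(z/7) = z*(⅓ + z)/7)
√(-449564 + F(-172)) = √(-449564 + (1/21)*(-172)*(1 + 3*(-172))) = √(-449564 + (1/21)*(-172)*(1 - 516)) = √(-449564 + (1/21)*(-172)*(-515)) = √(-449564 + 88580/21) = √(-9352264/21) = 2*I*√49099386/21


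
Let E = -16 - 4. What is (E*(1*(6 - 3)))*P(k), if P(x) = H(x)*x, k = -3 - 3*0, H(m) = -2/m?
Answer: 120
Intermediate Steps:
k = -3 (k = -3 - 1*0 = -3 + 0 = -3)
P(x) = -2 (P(x) = (-2/x)*x = -2)
E = -20
(E*(1*(6 - 3)))*P(k) = -20*(6 - 3)*(-2) = -20*3*(-2) = -60*(-2) = 120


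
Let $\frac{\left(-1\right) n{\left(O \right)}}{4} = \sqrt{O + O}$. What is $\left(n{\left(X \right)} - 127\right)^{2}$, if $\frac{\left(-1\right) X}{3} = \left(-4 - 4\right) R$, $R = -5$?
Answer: $12289 + 4064 i \sqrt{15} \approx 12289.0 + 15740.0 i$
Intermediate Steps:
$X = -120$ ($X = - 3 \left(-4 - 4\right) \left(-5\right) = - 3 \left(\left(-8\right) \left(-5\right)\right) = \left(-3\right) 40 = -120$)
$n{\left(O \right)} = - 4 \sqrt{2} \sqrt{O}$ ($n{\left(O \right)} = - 4 \sqrt{O + O} = - 4 \sqrt{2 O} = - 4 \sqrt{2} \sqrt{O}$)
$\left(n{\left(X \right)} - 127\right)^{2} = \left(- 4 \sqrt{2} \sqrt{-120} - 127\right)^{2} = \left(- 4 \sqrt{2} \cdot 2 i \sqrt{30} - 127\right)^{2} = \left(- 16 i \sqrt{15} - 127\right)^{2} = \left(-127 - 16 i \sqrt{15}\right)^{2}$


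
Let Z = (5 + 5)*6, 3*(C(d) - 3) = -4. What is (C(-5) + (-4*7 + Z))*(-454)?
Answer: -45854/3 ≈ -15285.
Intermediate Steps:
C(d) = 5/3 (C(d) = 3 + (⅓)*(-4) = 3 - 4/3 = 5/3)
Z = 60 (Z = 10*6 = 60)
(C(-5) + (-4*7 + Z))*(-454) = (5/3 + (-4*7 + 60))*(-454) = (5/3 + (-28 + 60))*(-454) = (5/3 + 32)*(-454) = (101/3)*(-454) = -45854/3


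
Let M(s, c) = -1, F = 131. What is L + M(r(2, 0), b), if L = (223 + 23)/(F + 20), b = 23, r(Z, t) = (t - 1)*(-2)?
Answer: 95/151 ≈ 0.62914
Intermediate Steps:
r(Z, t) = 2 - 2*t (r(Z, t) = (-1 + t)*(-2) = 2 - 2*t)
L = 246/151 (L = (223 + 23)/(131 + 20) = 246/151 ≈ 1.6291)
L + M(r(2, 0), b) = 246/151 - 1 = 95/151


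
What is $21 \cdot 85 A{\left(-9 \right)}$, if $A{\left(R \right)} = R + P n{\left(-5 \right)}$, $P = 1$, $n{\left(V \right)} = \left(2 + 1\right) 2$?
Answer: $-5355$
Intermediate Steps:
$n{\left(V \right)} = 6$ ($n{\left(V \right)} = 3 \cdot 2 = 6$)
$A{\left(R \right)} = 6 + R$ ($A{\left(R \right)} = R + 1 \cdot 6 = R + 6 = 6 + R$)
$21 \cdot 85 A{\left(-9 \right)} = 21 \cdot 85 \left(6 - 9\right) = 1785 \left(-3\right) = -5355$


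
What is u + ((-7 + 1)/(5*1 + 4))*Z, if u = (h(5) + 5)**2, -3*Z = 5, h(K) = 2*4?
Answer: 1531/9 ≈ 170.11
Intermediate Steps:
h(K) = 8
Z = -5/3 (Z = -1/3*5 = -5/3 ≈ -1.6667)
u = 169 (u = (8 + 5)**2 = 13**2 = 169)
u + ((-7 + 1)/(5*1 + 4))*Z = 169 + ((-7 + 1)/(5*1 + 4))*(-5/3) = 169 - 6/(5 + 4)*(-5/3) = 169 - 6/9*(-5/3) = 169 - 6*1/9*(-5/3) = 169 - 2/3*(-5/3) = 169 + 10/9 = 1531/9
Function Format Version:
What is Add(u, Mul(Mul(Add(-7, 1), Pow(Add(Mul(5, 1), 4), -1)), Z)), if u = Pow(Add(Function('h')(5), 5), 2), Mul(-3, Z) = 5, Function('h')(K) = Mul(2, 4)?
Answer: Rational(1531, 9) ≈ 170.11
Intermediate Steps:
Function('h')(K) = 8
Z = Rational(-5, 3) (Z = Mul(Rational(-1, 3), 5) = Rational(-5, 3) ≈ -1.6667)
u = 169 (u = Pow(Add(8, 5), 2) = Pow(13, 2) = 169)
Add(u, Mul(Mul(Add(-7, 1), Pow(Add(Mul(5, 1), 4), -1)), Z)) = Add(169, Mul(Mul(Add(-7, 1), Pow(Add(Mul(5, 1), 4), -1)), Rational(-5, 3))) = Add(169, Mul(Mul(-6, Pow(Add(5, 4), -1)), Rational(-5, 3))) = Add(169, Mul(Mul(-6, Pow(9, -1)), Rational(-5, 3))) = Add(169, Mul(Mul(-6, Rational(1, 9)), Rational(-5, 3))) = Add(169, Mul(Rational(-2, 3), Rational(-5, 3))) = Add(169, Rational(10, 9)) = Rational(1531, 9)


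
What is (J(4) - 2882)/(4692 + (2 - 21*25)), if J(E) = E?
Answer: -2878/4169 ≈ -0.69033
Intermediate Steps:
(J(4) - 2882)/(4692 + (2 - 21*25)) = (4 - 2882)/(4692 + (2 - 21*25)) = -2878/(4692 + (2 - 525)) = -2878/(4692 - 523) = -2878/4169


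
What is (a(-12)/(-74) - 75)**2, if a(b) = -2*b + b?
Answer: 7733961/1369 ≈ 5649.4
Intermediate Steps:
a(b) = -b
(a(-12)/(-74) - 75)**2 = (-1*(-12)/(-74) - 75)**2 = (12*(-1/74) - 75)**2 = (-6/37 - 75)**2 = (-2781/37)**2 = 7733961/1369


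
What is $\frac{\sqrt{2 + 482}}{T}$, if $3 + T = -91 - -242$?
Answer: $\frac{11}{74} \approx 0.14865$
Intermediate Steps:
$T = 148$ ($T = -3 - -151 = -3 + \left(-91 + 242\right) = -3 + 151 = 148$)
$\frac{\sqrt{2 + 482}}{T} = \frac{\sqrt{2 + 482}}{148} = \sqrt{484} \cdot \frac{1}{148} = 22 \cdot \frac{1}{148} = \frac{11}{74}$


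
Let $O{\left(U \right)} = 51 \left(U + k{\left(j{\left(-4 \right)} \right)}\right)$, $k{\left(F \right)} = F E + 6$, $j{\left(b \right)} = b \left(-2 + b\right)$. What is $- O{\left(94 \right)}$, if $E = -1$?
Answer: $-3876$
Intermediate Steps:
$k{\left(F \right)} = 6 - F$ ($k{\left(F \right)} = F \left(-1\right) + 6 = - F + 6 = 6 - F$)
$O{\left(U \right)} = -918 + 51 U$ ($O{\left(U \right)} = 51 \left(U + \left(6 - - 4 \left(-2 - 4\right)\right)\right) = 51 \left(U + \left(6 - \left(-4\right) \left(-6\right)\right)\right) = 51 \left(U + \left(6 - 24\right)\right) = 51 \left(U - 18\right) = 51 \left(-18 + U\right) = -918 + 51 U$)
$- O{\left(94 \right)} = - (-918 + 51 \cdot 94) = - (-918 + 4794) = \left(-1\right) 3876 = -3876$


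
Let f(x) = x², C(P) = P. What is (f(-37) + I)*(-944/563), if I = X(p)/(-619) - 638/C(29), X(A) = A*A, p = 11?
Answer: -786986368/348497 ≈ -2258.2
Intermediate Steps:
X(A) = A²
I = -13739/619 (I = 11²/(-619) - 638/29 = 121*(-1/619) - 638*1/29 = -121/619 - 22 = -13739/619 ≈ -22.195)
(f(-37) + I)*(-944/563) = ((-37)² - 13739/619)*(-944/563) = (1369 - 13739/619)*(-944*1/563) = (833672/619)*(-944/563) = -786986368/348497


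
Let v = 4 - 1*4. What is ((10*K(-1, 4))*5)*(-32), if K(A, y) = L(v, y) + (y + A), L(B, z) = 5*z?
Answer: -36800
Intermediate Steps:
v = 0 (v = 4 - 4 = 0)
K(A, y) = A + 6*y (K(A, y) = 5*y + (y + A) = 5*y + (A + y) = A + 6*y)
((10*K(-1, 4))*5)*(-32) = ((10*(-1 + 6*4))*5)*(-32) = ((10*(-1 + 24))*5)*(-32) = ((10*23)*5)*(-32) = (230*5)*(-32) = 1150*(-32) = -36800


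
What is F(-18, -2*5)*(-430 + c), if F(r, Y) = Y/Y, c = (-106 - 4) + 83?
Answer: -457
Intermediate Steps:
c = -27 (c = -110 + 83 = -27)
F(r, Y) = 1
F(-18, -2*5)*(-430 + c) = 1*(-430 - 27) = 1*(-457) = -457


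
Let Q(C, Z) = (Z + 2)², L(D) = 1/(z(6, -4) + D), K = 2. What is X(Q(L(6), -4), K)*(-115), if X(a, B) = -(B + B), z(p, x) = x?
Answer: 460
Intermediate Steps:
L(D) = 1/(-4 + D)
Q(C, Z) = (2 + Z)²
X(a, B) = -2*B
X(Q(L(6), -4), K)*(-115) = -2*2*(-115) = -4*(-115) = 460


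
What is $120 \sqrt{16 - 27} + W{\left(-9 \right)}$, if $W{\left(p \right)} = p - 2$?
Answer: $-11 + 120 i \sqrt{11} \approx -11.0 + 398.0 i$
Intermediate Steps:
$W{\left(p \right)} = -2 + p$ ($W{\left(p \right)} = p - 2 = -2 + p$)
$120 \sqrt{16 - 27} + W{\left(-9 \right)} = 120 \sqrt{16 - 27} - 11 = 120 \sqrt{-11} - 11 = 120 i \sqrt{11} - 11 = -11 + 120 i \sqrt{11}$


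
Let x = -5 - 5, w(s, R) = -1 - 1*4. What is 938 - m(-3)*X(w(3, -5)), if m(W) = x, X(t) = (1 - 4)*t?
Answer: 1088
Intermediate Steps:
w(s, R) = -5 (w(s, R) = -1 - 4 = -5)
X(t) = -3*t
x = -10
m(W) = -10
938 - m(-3)*X(w(3, -5)) = 938 - (-10)*(-3*(-5)) = 938 - (-10)*15 = 938 - 1*(-150) = 938 + 150 = 1088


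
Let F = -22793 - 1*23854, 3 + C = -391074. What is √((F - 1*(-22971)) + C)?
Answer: I*√414753 ≈ 644.01*I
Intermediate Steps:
C = -391077 (C = -3 - 391074 = -391077)
F = -46647 (F = -22793 - 23854 = -46647)
√((F - 1*(-22971)) + C) = √((-46647 - 1*(-22971)) - 391077) = √((-46647 + 22971) - 391077) = √(-23676 - 391077) = √(-414753) = I*√414753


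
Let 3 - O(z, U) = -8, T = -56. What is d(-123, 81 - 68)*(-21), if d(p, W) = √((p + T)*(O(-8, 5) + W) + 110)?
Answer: -21*I*√4186 ≈ -1358.7*I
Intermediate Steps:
O(z, U) = 11 (O(z, U) = 3 - 1*(-8) = 3 + 8 = 11)
d(p, W) = √(110 + (-56 + p)*(11 + W)) (d(p, W) = √((p - 56)*(11 + W) + 110) = √((-56 + p)*(11 + W) + 110) = √(110 + (-56 + p)*(11 + W)))
d(-123, 81 - 68)*(-21) = √(-506 - 56*(81 - 68) + 11*(-123) + (81 - 68)*(-123))*(-21) = √(-506 - 56*13 - 1353 + 13*(-123))*(-21) = √(-506 - 728 - 1353 - 1599)*(-21) = √(-4186)*(-21) = (I*√4186)*(-21) = -21*I*√4186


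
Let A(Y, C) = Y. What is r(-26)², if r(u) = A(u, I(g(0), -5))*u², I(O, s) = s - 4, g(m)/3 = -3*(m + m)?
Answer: 308915776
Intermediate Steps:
g(m) = -18*m (g(m) = 3*(-3*(m + m)) = 3*(-6*m) = -18*m)
I(O, s) = -4 + s
r(u) = u³ (r(u) = u*u² = u³)
r(-26)² = ((-26)³)² = (-17576)² = 308915776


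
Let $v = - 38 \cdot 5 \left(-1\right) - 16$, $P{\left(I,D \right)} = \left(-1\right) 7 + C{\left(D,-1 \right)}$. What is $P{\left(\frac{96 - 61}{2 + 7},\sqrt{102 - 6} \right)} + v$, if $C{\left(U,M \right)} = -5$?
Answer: $162$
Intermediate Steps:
$P{\left(I,D \right)} = -12$ ($P{\left(I,D \right)} = \left(-1\right) 7 - 5 = -7 - 5 = -12$)
$v = 174$ ($v = \left(-38\right) \left(-5\right) - 16 = 190 - 16 = 174$)
$P{\left(\frac{96 - 61}{2 + 7},\sqrt{102 - 6} \right)} + v = -12 + 174 = 162$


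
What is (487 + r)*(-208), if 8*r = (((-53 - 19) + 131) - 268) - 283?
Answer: -88504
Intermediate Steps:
r = -123/2 (r = ((((-53 - 19) + 131) - 268) - 283)/8 = (((-72 + 131) - 268) - 283)/8 = ((59 - 268) - 283)/8 = (-209 - 283)/8 = (⅛)*(-492) = -123/2 ≈ -61.500)
(487 + r)*(-208) = (487 - 123/2)*(-208) = (851/2)*(-208) = -88504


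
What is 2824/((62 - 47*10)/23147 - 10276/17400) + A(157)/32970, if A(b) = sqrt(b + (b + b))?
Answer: -284347006800/61239443 + sqrt(471)/32970 ≈ -4643.2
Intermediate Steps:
A(b) = sqrt(3)*sqrt(b) (A(b) = sqrt(b + 2*b) = sqrt(3*b) = sqrt(3)*sqrt(b))
2824/((62 - 47*10)/23147 - 10276/17400) + A(157)/32970 = 2824/((62 - 47*10)/23147 - 10276/17400) + (sqrt(3)*sqrt(157))/32970 = 2824/((62 - 470)*(1/23147) - 10276*1/17400) + sqrt(471)*(1/32970) = 2824/(-408*1/23147 - 2569/4350) + sqrt(471)/32970 = 2824/(-408/23147 - 2569/4350) + sqrt(471)/32970 = 2824/(-61239443/100689450) + sqrt(471)/32970 = 2824*(-100689450/61239443) + sqrt(471)/32970 = -284347006800/61239443 + sqrt(471)/32970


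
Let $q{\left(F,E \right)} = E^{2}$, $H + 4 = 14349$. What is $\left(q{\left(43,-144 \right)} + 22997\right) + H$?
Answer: $58078$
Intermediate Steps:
$H = 14345$ ($H = -4 + 14349 = 14345$)
$\left(q{\left(43,-144 \right)} + 22997\right) + H = \left(\left(-144\right)^{2} + 22997\right) + 14345 = \left(20736 + 22997\right) + 14345 = 43733 + 14345 = 58078$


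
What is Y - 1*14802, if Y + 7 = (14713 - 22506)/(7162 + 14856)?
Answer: -326072355/22018 ≈ -14809.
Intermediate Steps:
Y = -161919/22018 (Y = -7 + (14713 - 22506)/(7162 + 14856) = -7 - 7793/22018 = -161919/22018 ≈ -7.3539)
Y - 1*14802 = -161919/22018 - 1*14802 = -161919/22018 - 14802 = -326072355/22018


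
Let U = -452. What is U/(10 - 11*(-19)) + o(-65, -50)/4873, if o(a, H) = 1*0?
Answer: -452/219 ≈ -2.0639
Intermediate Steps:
o(a, H) = 0
U/(10 - 11*(-19)) + o(-65, -50)/4873 = -452/(10 - 11*(-19)) + 0/4873 = -452/(10 + 209) + 0*(1/4873) = -452/219 + 0 = -452/219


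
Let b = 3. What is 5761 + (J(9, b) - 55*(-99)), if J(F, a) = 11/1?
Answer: 11217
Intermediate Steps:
J(F, a) = 11 (J(F, a) = 11*1 = 11)
5761 + (J(9, b) - 55*(-99)) = 5761 + (11 - 55*(-99)) = 5761 + (11 + 5445) = 5761 + 5456 = 11217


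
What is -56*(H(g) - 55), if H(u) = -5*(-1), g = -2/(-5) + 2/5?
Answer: 2800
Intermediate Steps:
g = ⅘ (g = -2*(-⅕) + 2*(⅕) = ⅖ + ⅖ = ⅘ ≈ 0.80000)
H(u) = 5
-56*(H(g) - 55) = -56*(5 - 55) = -56*(-50) = 2800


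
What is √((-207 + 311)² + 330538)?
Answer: √341354 ≈ 584.25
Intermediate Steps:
√((-207 + 311)² + 330538) = √(104² + 330538) = √(10816 + 330538) = √341354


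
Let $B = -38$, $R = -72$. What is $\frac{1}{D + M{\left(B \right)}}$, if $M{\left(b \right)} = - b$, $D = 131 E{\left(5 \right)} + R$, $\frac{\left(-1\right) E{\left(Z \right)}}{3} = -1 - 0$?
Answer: $\frac{1}{359} \approx 0.0027855$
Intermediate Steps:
$E{\left(Z \right)} = 3$ ($E{\left(Z \right)} = - 3 \left(-1 - 0\right) = - 3 \left(-1 + 0\right) = \left(-3\right) \left(-1\right) = 3$)
$D = 321$ ($D = 131 \cdot 3 - 72 = 393 - 72 = 321$)
$\frac{1}{D + M{\left(B \right)}} = \frac{1}{321 - -38} = \frac{1}{321 + 38} = \frac{1}{359}$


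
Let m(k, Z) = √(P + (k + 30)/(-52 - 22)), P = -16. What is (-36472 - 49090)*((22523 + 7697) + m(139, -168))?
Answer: -2585683640 - 42781*I*√100122/37 ≈ -2.5857e+9 - 3.6586e+5*I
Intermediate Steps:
m(k, Z) = √(-607/37 - k/74) (m(k, Z) = √(-16 + (k + 30)/(-52 - 22)) = √(-16 + (30 + k)/(-74)) = √(-16 + (30 + k)*(-1/74)) = √(-16 + (-15/37 - k/74)) = √(-607/37 - k/74))
(-36472 - 49090)*((22523 + 7697) + m(139, -168)) = (-36472 - 49090)*((22523 + 7697) + √(-89836 - 74*139)/74) = -85562*(30220 + √(-89836 - 10286)/74) = -85562*(30220 + √(-100122)/74) = -85562*(30220 + (I*√100122)/74) = -85562*(30220 + I*√100122/74) = -2585683640 - 42781*I*√100122/37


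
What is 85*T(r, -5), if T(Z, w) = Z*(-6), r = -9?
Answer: 4590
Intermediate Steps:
T(Z, w) = -6*Z
85*T(r, -5) = 85*(-6*(-9)) = 85*54 = 4590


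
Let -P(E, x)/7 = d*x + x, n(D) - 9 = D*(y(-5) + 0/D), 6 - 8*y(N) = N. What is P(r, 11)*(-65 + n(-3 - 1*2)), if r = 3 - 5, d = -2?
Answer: -38731/8 ≈ -4841.4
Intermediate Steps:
y(N) = ¾ - N/8
n(D) = 9 + 11*D/8 (n(D) = 9 + D*((¾ - ⅛*(-5)) + 0/D) = 9 + D*((¾ + 5/8) + 0) = 9 + D*(11/8 + 0) = 9 + D*(11/8) = 9 + 11*D/8)
r = -2
P(E, x) = 7*x (P(E, x) = -7*(-2*x + x) = -(-7)*x = 7*x)
P(r, 11)*(-65 + n(-3 - 1*2)) = (7*11)*(-65 + (9 + 11*(-3 - 1*2)/8)) = 77*(-65 + (9 + 11*(-3 - 2)/8)) = 77*(-65 + (9 + (11/8)*(-5))) = 77*(-65 + (9 - 55/8)) = 77*(-65 + 17/8) = 77*(-503/8) = -38731/8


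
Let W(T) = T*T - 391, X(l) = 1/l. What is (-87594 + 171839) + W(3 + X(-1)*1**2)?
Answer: 83858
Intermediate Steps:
X(l) = 1/l
W(T) = -391 + T**2 (W(T) = T**2 - 391 = -391 + T**2)
(-87594 + 171839) + W(3 + X(-1)*1**2) = (-87594 + 171839) + (-391 + (3 + 1**2/(-1))**2) = 84245 + (-391 + (3 - 1*1)**2) = 84245 + (-391 + (3 - 1)**2) = 84245 + (-391 + 2**2) = 84245 + (-391 + 4) = 84245 - 387 = 83858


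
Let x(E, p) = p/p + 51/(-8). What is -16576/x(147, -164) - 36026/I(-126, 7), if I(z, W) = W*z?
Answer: 59254687/18963 ≈ 3124.8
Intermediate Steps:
x(E, p) = -43/8 (x(E, p) = 1 + 51*(-1/8) = 1 - 51/8 = -43/8)
-16576/x(147, -164) - 36026/I(-126, 7) = -16576/(-43/8) - 36026/(7*(-126)) = -16576*(-8/43) - 36026/(-882) = 132608/43 - 36026*(-1/882) = 132608/43 + 18013/441 = 59254687/18963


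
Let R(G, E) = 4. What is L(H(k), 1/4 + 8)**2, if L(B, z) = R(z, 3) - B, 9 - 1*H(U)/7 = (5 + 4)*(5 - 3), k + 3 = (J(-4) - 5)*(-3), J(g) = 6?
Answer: 4489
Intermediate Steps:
k = -6 (k = -3 + (6 - 5)*(-3) = -3 + 1*(-3) = -3 - 3 = -6)
H(U) = -63 (H(U) = 63 - 7*(5 + 4)*(5 - 3) = 63 - 63*2 = 63 - 7*18 = 63 - 126 = -63)
L(B, z) = 4 - B
L(H(k), 1/4 + 8)**2 = (4 - 1*(-63))**2 = (4 + 63)**2 = 67**2 = 4489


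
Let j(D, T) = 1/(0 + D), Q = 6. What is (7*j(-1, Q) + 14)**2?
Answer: 49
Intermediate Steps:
j(D, T) = 1/D
(7*j(-1, Q) + 14)**2 = (7/(-1) + 14)**2 = (7*(-1) + 14)**2 = (-7 + 14)**2 = 7**2 = 49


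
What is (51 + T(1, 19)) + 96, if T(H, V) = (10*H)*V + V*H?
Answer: 356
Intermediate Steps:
T(H, V) = 11*H*V (T(H, V) = 10*H*V + H*V = 11*H*V)
(51 + T(1, 19)) + 96 = (51 + 11*1*19) + 96 = (51 + 209) + 96 = 260 + 96 = 356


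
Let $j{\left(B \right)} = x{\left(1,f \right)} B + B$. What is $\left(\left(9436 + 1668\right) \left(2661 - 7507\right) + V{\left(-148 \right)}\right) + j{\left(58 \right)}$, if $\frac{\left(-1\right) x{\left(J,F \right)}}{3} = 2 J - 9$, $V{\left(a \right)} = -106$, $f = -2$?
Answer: $-53808814$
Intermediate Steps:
$x{\left(J,F \right)} = 27 - 6 J$ ($x{\left(J,F \right)} = - 3 \left(2 J - 9\right) = - 3 \left(-9 + 2 J\right) = 27 - 6 J$)
$j{\left(B \right)} = 22 B$ ($j{\left(B \right)} = \left(27 - 6\right) B + B = 21 B + B = 22 B$)
$\left(\left(9436 + 1668\right) \left(2661 - 7507\right) + V{\left(-148 \right)}\right) + j{\left(58 \right)} = \left(\left(9436 + 1668\right) \left(2661 - 7507\right) - 106\right) + 22 \cdot 58 = \left(11104 \left(-4846\right) - 106\right) + 1276 = \left(-53809984 - 106\right) + 1276 = -53810090 + 1276 = -53808814$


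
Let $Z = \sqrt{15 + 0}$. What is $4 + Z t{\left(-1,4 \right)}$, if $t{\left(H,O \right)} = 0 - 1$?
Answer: $4 - \sqrt{15} \approx 0.12702$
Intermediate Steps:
$Z = \sqrt{15} \approx 3.873$
$t{\left(H,O \right)} = -1$ ($t{\left(H,O \right)} = 0 - 1 = -1$)
$4 + Z t{\left(-1,4 \right)} = 4 + \sqrt{15} \left(-1\right) = 4 - \sqrt{15}$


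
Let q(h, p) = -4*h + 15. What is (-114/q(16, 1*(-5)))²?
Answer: 12996/2401 ≈ 5.4127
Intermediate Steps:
q(h, p) = 15 - 4*h
(-114/q(16, 1*(-5)))² = (-114/(15 - 4*16))² = (-114/(15 - 64))² = (-114/(-49))² = (-114*(-1/49))² = (114/49)² = 12996/2401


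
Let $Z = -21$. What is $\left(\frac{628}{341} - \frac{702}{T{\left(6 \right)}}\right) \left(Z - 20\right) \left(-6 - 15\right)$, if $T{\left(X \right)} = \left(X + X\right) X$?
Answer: $- \frac{9287607}{1364} \approx -6809.1$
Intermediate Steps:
$T{\left(X \right)} = 2 X^{2}$ ($T{\left(X \right)} = 2 X X = 2 X^{2}$)
$\left(\frac{628}{341} - \frac{702}{T{\left(6 \right)}}\right) \left(Z - 20\right) \left(-6 - 15\right) = \left(\frac{628}{341} - \frac{702}{2 \cdot 6^{2}}\right) \left(-21 - 20\right) \left(-6 - 15\right) = \left(628 \cdot \frac{1}{341} - \frac{702}{2 \cdot 36}\right) \left(\left(-41\right) \left(-21\right)\right) = \left(\frac{628}{341} - \frac{702}{72}\right) 861 = \left(\frac{628}{341} - \frac{39}{4}\right) 861 = \left(- \frac{10787}{1364}\right) 861 = - \frac{9287607}{1364}$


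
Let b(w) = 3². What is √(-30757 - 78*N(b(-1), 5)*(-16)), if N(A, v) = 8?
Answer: I*√20773 ≈ 144.13*I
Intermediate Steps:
b(w) = 9
√(-30757 - 78*N(b(-1), 5)*(-16)) = √(-30757 - 78*8*(-16)) = √(-30757 - 624*(-16)) = √(-30757 + 9984) = √(-20773) = I*√20773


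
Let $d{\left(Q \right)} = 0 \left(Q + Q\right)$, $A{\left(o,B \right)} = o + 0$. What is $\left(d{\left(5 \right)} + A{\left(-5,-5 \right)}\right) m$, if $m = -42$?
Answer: $210$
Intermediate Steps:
$A{\left(o,B \right)} = o$
$d{\left(Q \right)} = 0$ ($d{\left(Q \right)} = 0 \cdot 2 Q = 0$)
$\left(d{\left(5 \right)} + A{\left(-5,-5 \right)}\right) m = \left(0 - 5\right) \left(-42\right) = \left(-5\right) \left(-42\right) = 210$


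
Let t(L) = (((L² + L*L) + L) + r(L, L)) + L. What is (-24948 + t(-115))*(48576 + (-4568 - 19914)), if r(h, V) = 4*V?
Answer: 19564328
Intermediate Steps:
t(L) = 2*L² + 6*L (t(L) = (((L² + L*L) + L) + 4*L) + L = (((L² + L²) + L) + 4*L) + L = ((2*L² + L) + 4*L) + L = ((L + 2*L²) + 4*L) + L = (2*L² + 5*L) + L = 2*L² + 6*L)
(-24948 + t(-115))*(48576 + (-4568 - 19914)) = (-24948 + 2*(-115)*(3 - 115))*(48576 + (-4568 - 19914)) = (-24948 + 2*(-115)*(-112))*(48576 - 24482) = (-24948 + 25760)*24094 = 812*24094 = 19564328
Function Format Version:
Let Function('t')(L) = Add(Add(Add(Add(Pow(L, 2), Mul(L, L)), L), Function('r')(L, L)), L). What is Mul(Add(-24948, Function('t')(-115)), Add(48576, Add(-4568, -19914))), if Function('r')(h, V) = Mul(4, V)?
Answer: 19564328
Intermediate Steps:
Function('t')(L) = Add(Mul(2, Pow(L, 2)), Mul(6, L)) (Function('t')(L) = Add(Add(Add(Add(Pow(L, 2), Mul(L, L)), L), Mul(4, L)), L) = Add(Add(Add(Add(Pow(L, 2), Pow(L, 2)), L), Mul(4, L)), L) = Add(Add(Add(Mul(2, Pow(L, 2)), L), Mul(4, L)), L) = Add(Add(Add(L, Mul(2, Pow(L, 2))), Mul(4, L)), L) = Add(Add(Mul(2, Pow(L, 2)), Mul(5, L)), L) = Add(Mul(2, Pow(L, 2)), Mul(6, L)))
Mul(Add(-24948, Function('t')(-115)), Add(48576, Add(-4568, -19914))) = Mul(Add(-24948, Mul(2, -115, Add(3, -115))), Add(48576, Add(-4568, -19914))) = Mul(Add(-24948, Mul(2, -115, -112)), Add(48576, -24482)) = Mul(Add(-24948, 25760), 24094) = Mul(812, 24094) = 19564328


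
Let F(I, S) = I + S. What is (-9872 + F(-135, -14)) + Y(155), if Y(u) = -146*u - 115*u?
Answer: -50476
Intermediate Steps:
Y(u) = -261*u
(-9872 + F(-135, -14)) + Y(155) = (-9872 + (-135 - 14)) - 261*155 = (-9872 - 149) - 40455 = -10021 - 40455 = -50476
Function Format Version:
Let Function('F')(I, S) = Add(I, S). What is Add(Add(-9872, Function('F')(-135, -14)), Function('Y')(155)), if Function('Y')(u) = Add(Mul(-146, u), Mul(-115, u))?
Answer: -50476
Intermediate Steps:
Function('Y')(u) = Mul(-261, u)
Add(Add(-9872, Function('F')(-135, -14)), Function('Y')(155)) = Add(Add(-9872, Add(-135, -14)), Mul(-261, 155)) = Add(Add(-9872, -149), -40455) = Add(-10021, -40455) = -50476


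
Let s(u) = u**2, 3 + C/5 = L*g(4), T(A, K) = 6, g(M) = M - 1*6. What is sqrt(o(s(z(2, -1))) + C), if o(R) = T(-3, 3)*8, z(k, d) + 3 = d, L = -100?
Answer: sqrt(1033) ≈ 32.140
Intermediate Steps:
g(M) = -6 + M (g(M) = M - 6 = -6 + M)
z(k, d) = -3 + d
C = 985 (C = -15 + 5*(-100*(-6 + 4)) = -15 + 5*(-100*(-2)) = -15 + 5*200 = -15 + 1000 = 985)
o(R) = 48 (o(R) = 6*8 = 48)
sqrt(o(s(z(2, -1))) + C) = sqrt(48 + 985) = sqrt(1033)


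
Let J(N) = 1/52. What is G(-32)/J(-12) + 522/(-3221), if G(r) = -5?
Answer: -837982/3221 ≈ -260.16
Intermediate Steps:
J(N) = 1/52
G(-32)/J(-12) + 522/(-3221) = -5/1/52 + 522/(-3221) = -5*52 + 522*(-1/3221) = -260 - 522/3221 = -837982/3221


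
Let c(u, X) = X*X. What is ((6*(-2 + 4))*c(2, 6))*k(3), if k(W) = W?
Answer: 1296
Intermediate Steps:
c(u, X) = X**2
((6*(-2 + 4))*c(2, 6))*k(3) = ((6*(-2 + 4))*6**2)*3 = ((6*2)*36)*3 = (12*36)*3 = 432*3 = 1296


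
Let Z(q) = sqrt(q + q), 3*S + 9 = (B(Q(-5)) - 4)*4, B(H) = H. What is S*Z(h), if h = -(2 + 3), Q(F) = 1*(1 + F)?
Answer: -41*I*sqrt(10)/3 ≈ -43.218*I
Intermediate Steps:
Q(F) = 1 + F
S = -41/3 (S = -3 + (((1 - 5) - 4)*4)/3 = -3 + ((-4 - 4)*4)/3 = -3 + (-8*4)/3 = -3 + (1/3)*(-32) = -3 - 32/3 = -41/3 ≈ -13.667)
h = -5 (h = -1*5 = -5)
Z(q) = sqrt(2)*sqrt(q) (Z(q) = sqrt(2*q) = sqrt(2)*sqrt(q))
S*Z(h) = -41*sqrt(2)*sqrt(-5)/3 = -41*sqrt(2)*I*sqrt(5)/3 = -41*I*sqrt(10)/3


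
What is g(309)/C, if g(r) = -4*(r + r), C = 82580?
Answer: -618/20645 ≈ -0.029935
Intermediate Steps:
g(r) = -8*r
g(309)/C = -8*309/82580 = -2472*1/82580 = -618/20645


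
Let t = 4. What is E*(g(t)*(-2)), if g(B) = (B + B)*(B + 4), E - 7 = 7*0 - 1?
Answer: -768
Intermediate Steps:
E = 6 (E = 7 + (7*0 - 1) = 7 + (0 - 1) = 7 - 1 = 6)
g(B) = 2*B*(4 + B) (g(B) = (2*B)*(4 + B) = 2*B*(4 + B))
E*(g(t)*(-2)) = 6*((2*4*(4 + 4))*(-2)) = 6*((2*4*8)*(-2)) = 6*(64*(-2)) = 6*(-128) = -768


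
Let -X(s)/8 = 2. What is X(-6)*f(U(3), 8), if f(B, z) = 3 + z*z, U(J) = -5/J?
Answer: -1072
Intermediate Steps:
X(s) = -16 (X(s) = -8*2 = -16)
f(B, z) = 3 + z²
X(-6)*f(U(3), 8) = -16*(3 + 8²) = -16*(3 + 64) = -16*67 = -1072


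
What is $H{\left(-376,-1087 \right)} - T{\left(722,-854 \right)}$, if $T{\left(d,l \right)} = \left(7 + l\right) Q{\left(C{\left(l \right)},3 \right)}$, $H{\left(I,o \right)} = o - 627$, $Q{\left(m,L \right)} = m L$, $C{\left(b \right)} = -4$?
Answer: $-11878$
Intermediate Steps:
$Q{\left(m,L \right)} = L m$
$H{\left(I,o \right)} = -627 + o$
$T{\left(d,l \right)} = -84 - 12 l$ ($T{\left(d,l \right)} = \left(7 + l\right) 3 \left(-4\right) = \left(7 + l\right) \left(-12\right) = -84 - 12 l$)
$H{\left(-376,-1087 \right)} - T{\left(722,-854 \right)} = \left(-627 - 1087\right) - \left(-84 - -10248\right) = -1714 - \left(-84 + 10248\right) = -1714 - 10164 = -11878$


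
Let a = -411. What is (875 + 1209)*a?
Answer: -856524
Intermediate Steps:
(875 + 1209)*a = (875 + 1209)*(-411) = 2084*(-411) = -856524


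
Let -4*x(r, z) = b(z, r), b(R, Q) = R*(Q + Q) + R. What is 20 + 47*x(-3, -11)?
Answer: -2505/4 ≈ -626.25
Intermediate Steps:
b(R, Q) = R + 2*Q*R (b(R, Q) = R*(2*Q) + R = 2*Q*R + R = R + 2*Q*R)
x(r, z) = -z*(1 + 2*r)/4
20 + 47*x(-3, -11) = 20 + 47*(-1/4*(-11)*(1 + 2*(-3))) = 20 + 47*(-1/4*(-11)*(1 - 6)) = 20 + 47*(-1/4*(-11)*(-5)) = 20 + 47*(-55/4) = 20 - 2585/4 = -2505/4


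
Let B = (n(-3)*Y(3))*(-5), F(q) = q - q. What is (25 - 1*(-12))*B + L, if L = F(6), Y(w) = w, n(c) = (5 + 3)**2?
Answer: -35520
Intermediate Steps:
F(q) = 0
n(c) = 64 (n(c) = 8**2 = 64)
L = 0
B = -960 (B = (64*3)*(-5) = 192*(-5) = -960)
(25 - 1*(-12))*B + L = (25 - 1*(-12))*(-960) + 0 = (25 + 12)*(-960) + 0 = 37*(-960) + 0 = -35520 + 0 = -35520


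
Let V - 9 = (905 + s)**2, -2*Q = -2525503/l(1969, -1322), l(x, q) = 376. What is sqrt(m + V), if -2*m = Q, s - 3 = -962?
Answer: sqrt(176127518)/376 ≈ 35.296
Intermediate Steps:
s = -959 (s = 3 - 962 = -959)
Q = 2525503/752 (Q = -(-2525503)/(2*376) = -1/2*(-2525503/376) = 2525503/752 ≈ 3358.4)
m = -2525503/1504 (m = -1/2*2525503/752 = -2525503/1504 ≈ -1679.2)
V = 2925 (V = 9 + (905 - 959)**2 = 9 + (-54)**2 = 9 + 2916 = 2925)
sqrt(m + V) = sqrt(-2525503/1504 + 2925) = sqrt(1873697/1504) = sqrt(176127518)/376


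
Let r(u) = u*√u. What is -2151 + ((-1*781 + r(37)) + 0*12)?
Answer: -2932 + 37*√37 ≈ -2706.9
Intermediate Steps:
r(u) = u^(3/2)
-2151 + ((-1*781 + r(37)) + 0*12) = -2151 + ((-1*781 + 37^(3/2)) + 0*12) = -2151 + ((-781 + 37*√37) + 0) = -2151 + (-781 + 37*√37) = -2932 + 37*√37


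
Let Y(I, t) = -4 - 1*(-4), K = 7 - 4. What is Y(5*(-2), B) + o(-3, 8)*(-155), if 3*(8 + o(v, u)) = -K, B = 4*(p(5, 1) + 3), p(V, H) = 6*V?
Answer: 1395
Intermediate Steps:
K = 3
B = 132 (B = 4*(6*5 + 3) = 4*(30 + 3) = 4*33 = 132)
Y(I, t) = 0 (Y(I, t) = -4 + 4 = 0)
o(v, u) = -9 (o(v, u) = -8 + (-1*3)/3 = -8 + (⅓)*(-3) = -8 - 1 = -9)
Y(5*(-2), B) + o(-3, 8)*(-155) = 0 - 9*(-155) = 0 + 1395 = 1395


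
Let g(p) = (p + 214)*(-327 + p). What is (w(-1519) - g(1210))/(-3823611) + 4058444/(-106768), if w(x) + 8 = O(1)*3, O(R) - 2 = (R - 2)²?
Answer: -3845915499749/102059824812 ≈ -37.683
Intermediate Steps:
O(R) = 2 + (-2 + R)² (O(R) = 2 + (R - 2)² = 2 + (-2 + R)²)
w(x) = 1 (w(x) = -8 + (2 + (-2 + 1)²)*3 = -8 + (2 + (-1)²)*3 = -8 + (2 + 1)*3 = -8 + 3*3 = -8 + 9 = 1)
g(p) = (-327 + p)*(214 + p) (g(p) = (214 + p)*(-327 + p) = (-327 + p)*(214 + p))
(w(-1519) - g(1210))/(-3823611) + 4058444/(-106768) = (1 - (-69978 + 1210² - 113*1210))/(-3823611) + 4058444/(-106768) = (1 - (-69978 + 1464100 - 136730))*(-1/3823611) + 4058444*(-1/106768) = (1 - 1*1257392)*(-1/3823611) - 1014611/26692 = (1 - 1257392)*(-1/3823611) - 1014611/26692 = -1257391*(-1/3823611) - 1014611/26692 = 1257391/3823611 - 1014611/26692 = -3845915499749/102059824812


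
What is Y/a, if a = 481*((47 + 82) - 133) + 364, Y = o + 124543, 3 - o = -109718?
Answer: -9761/65 ≈ -150.17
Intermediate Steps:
o = 109721 (o = 3 - 1*(-109718) = 3 + 109718 = 109721)
Y = 234264 (Y = 109721 + 124543 = 234264)
a = -1560 (a = 481*(129 - 133) + 364 = 481*(-4) + 364 = -1924 + 364 = -1560)
Y/a = 234264/(-1560) = 234264*(-1/1560) = -9761/65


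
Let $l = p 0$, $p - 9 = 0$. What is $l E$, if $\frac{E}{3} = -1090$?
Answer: $0$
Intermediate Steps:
$p = 9$ ($p = 9 + 0 = 9$)
$E = -3270$ ($E = 3 \left(-1090\right) = -3270$)
$l = 0$ ($l = 9 \cdot 0 = 0$)
$l E = 0 \left(-3270\right) = 0$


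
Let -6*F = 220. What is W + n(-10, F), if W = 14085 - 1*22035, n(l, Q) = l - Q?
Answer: -23770/3 ≈ -7923.3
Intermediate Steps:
F = -110/3 (F = -⅙*220 = -110/3 ≈ -36.667)
W = -7950 (W = 14085 - 22035 = -7950)
W + n(-10, F) = -7950 + (-10 - 1*(-110/3)) = -7950 + (-10 + 110/3) = -7950 + 80/3 = -23770/3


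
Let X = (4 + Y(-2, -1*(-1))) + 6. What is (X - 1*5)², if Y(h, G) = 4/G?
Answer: 81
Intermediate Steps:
X = 14 (X = (4 + 4/((-1*(-1)))) + 6 = (4 + 4/1) + 6 = (4 + 4*1) + 6 = (4 + 4) + 6 = 8 + 6 = 14)
(X - 1*5)² = (14 - 1*5)² = (14 - 5)² = 9² = 81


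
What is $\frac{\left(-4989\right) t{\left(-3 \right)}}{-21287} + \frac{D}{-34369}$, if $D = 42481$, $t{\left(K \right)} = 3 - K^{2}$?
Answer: $- \frac{1933094693}{731612903} \approx -2.6422$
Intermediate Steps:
$\frac{\left(-4989\right) t{\left(-3 \right)}}{-21287} + \frac{D}{-34369} = \frac{\left(-4989\right) \left(3 - \left(-3\right)^{2}\right)}{-21287} + \frac{42481}{-34369} = - 4989 \left(3 - 9\right) \left(- \frac{1}{21287}\right) + 42481 \left(- \frac{1}{34369}\right) = - 4989 \left(3 - 9\right) \left(- \frac{1}{21287}\right) - \frac{42481}{34369} = \left(-4989\right) \left(-6\right) \left(- \frac{1}{21287}\right) - \frac{42481}{34369} = 29934 \left(- \frac{1}{21287}\right) - \frac{42481}{34369} = - \frac{29934}{21287} - \frac{42481}{34369} = - \frac{1933094693}{731612903}$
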